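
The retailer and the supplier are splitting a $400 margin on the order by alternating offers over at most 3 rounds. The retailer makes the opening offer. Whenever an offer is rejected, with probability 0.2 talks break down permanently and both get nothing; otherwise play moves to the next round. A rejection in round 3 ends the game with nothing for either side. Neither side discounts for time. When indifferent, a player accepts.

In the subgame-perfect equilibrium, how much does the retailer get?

336

Round 3 (the retailer proposes): rejection yields 0 for the supplier; the retailer offers 0 and keeps 400.
Round 2 (the supplier proposes): rejecting gives the retailer an expected 0.8 × 400 = 320; the supplier offers that and keeps 80.
Round 1 (the retailer proposes): rejecting gives the supplier an expected 0.8 × 80 = 64; the retailer offers that and keeps 336.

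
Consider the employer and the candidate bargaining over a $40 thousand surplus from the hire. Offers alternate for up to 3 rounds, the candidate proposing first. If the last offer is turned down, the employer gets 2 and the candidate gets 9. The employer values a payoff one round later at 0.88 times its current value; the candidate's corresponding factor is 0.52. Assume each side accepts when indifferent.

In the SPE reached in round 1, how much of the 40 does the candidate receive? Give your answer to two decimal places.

Round 3 (the candidate proposes): the employer gets 2 if talks fail, so the candidate offers 2 and keeps 38.
Round 2 (the employer proposes): the candidate can get 38 next round, worth 0.52 × 38 = 19.76 now; the employer offers that and keeps 20.24.
Round 1 (the candidate proposes): the employer can get 20.24 next round, worth 0.88 × 20.24 = 17.8112 now, so the candidate offers 17.8112, keeping 22.1888.

22.19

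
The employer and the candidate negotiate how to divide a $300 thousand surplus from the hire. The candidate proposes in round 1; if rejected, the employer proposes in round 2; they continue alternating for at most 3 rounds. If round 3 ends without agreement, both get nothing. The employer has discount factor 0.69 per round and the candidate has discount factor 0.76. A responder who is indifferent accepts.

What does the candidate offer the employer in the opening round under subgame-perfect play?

Round 3 (the candidate proposes): rejection yields 0 for the employer; the candidate offers 0 and keeps 300.
Round 2 (the employer proposes): the candidate can get 300 next round, worth 0.76 × 300 = 228 now, so the employer offers 228, keeping 72.
Round 1 (the candidate proposes): the employer can get 72 next round, worth 0.69 × 72 = 49.68 now, so the candidate offers 49.68, keeping 250.32.

49.68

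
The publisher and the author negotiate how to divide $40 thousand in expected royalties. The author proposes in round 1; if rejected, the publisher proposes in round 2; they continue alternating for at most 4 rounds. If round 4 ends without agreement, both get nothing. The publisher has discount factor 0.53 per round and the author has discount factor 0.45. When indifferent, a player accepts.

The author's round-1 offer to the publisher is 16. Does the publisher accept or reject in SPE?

Reject

Work out the publisher's continuation value if the offer is rejected.
Round 4 (the publisher proposes): rejection yields 0 for the author; the publisher offers 0 and keeps 40.
Round 3 (the author proposes): the publisher can get 40 next round, worth 0.53 × 40 = 21.2 now, so the author offers 21.2, keeping 18.8.
Round 2 (the publisher proposes): the author can get 18.8 next round, worth 0.45 × 18.8 = 8.46 now. The publisher offers 8.46 and keeps 40 − 8.46 = 31.54.
So by rejecting in round 1, the publisher gets 31.54 next round, worth 0.53 × 31.54 = 16.7162 now.
Offer 16 < 16.7162, so the publisher rejects.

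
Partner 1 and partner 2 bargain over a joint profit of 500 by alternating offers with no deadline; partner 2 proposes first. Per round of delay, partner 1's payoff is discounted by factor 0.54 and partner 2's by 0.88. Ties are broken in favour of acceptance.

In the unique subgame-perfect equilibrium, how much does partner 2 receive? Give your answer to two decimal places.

438.26

In a stationary SPE each proposer offers the other exactly their discounted continuation value.
If partner 2 keeps x when proposing and partner 1 keeps y when proposing, then x = 500 − 0.54y and y = 500 − 0.88x.
Solving: x = 500(1 − 0.54) / (1 − 0.88·0.54) = 230 / 0.5248 ≈ 438.2622.
Partner 1 gets 500 − 438.2622 ≈ 61.7378.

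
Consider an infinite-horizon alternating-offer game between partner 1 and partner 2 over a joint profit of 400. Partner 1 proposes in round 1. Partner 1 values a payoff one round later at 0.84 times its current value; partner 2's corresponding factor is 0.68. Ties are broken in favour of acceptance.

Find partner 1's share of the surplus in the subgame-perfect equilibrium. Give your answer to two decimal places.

298.51

When partner 1 proposes, partner 2 accepts any offer worth at least 0.68 times what partner 2 would get by proposing next round; and vice versa.
This gives x = 400 − 0.68y and y = 400 − 0.84x, where x and y are each side's share when it proposes.
Hence (1 − 0.68·0.84)x = 400(1 − 0.68), i.e. 0.4288·x = 128.
x ≈ 298.5075; partner 2's share is 400 − x ≈ 101.4925.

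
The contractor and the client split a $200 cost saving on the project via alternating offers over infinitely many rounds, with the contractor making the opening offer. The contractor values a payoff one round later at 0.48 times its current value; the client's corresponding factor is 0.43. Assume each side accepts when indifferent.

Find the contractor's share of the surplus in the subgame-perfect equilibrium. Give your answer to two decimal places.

In a stationary SPE each proposer offers the other exactly their discounted continuation value.
If the contractor keeps x when proposing and the client keeps y when proposing, then x = 200 − 0.43y and y = 200 − 0.48x.
Solving: x = 200(1 − 0.43) / (1 − 0.48·0.43) = 114 / 0.7936 ≈ 143.6492.
The client gets 200 − 143.6492 ≈ 56.3508.

143.65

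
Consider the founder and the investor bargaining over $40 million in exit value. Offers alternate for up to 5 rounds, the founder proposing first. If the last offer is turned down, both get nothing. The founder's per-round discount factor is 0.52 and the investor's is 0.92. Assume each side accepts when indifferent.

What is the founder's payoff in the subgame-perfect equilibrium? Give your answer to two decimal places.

By backward induction:
Round 5 (the founder proposes): the investor will accept anything ≥ 0, so the founder offers 0 and keeps 40.
Round 4 (the investor proposes): the founder can get 40 next round, worth 0.52 × 40 = 20.8 now, so the investor offers 20.8, keeping 19.2.
Round 3 (the founder proposes): the investor can get 19.2 next round, worth 0.92 × 19.2 = 17.664 now; the founder offers that and keeps 22.336.
Round 2 (the investor proposes): the founder can get 22.336 next round, worth 0.52 × 22.336 = 11.61472 now, so the investor offers 11.61472, keeping 28.38528.
Round 1 (the founder proposes): the investor can get 28.38528 next round, worth 0.92 × 28.38528 = 26.1144576 now; the founder offers that and keeps 13.8855424.

13.89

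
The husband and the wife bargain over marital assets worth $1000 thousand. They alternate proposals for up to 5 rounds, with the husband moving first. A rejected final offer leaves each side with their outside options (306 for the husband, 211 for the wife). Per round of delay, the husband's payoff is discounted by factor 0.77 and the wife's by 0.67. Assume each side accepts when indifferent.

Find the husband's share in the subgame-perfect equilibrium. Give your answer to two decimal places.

By backward induction:
Round 5 (the husband proposes): the wife gets 211 if talks fail, so the husband offers 211 and keeps 789.
Round 4 (the wife proposes): the husband can get 789 next round, worth 0.77 × 789 = 607.53 now, so the wife offers 607.53, keeping 392.47.
Round 3 (the husband proposes): the wife can get 392.47 next round, worth 0.67 × 392.47 = 262.9549 now; the husband offers that and keeps 737.0451.
Round 2 (the wife proposes): the husband can get 737.0451 next round, worth 0.77 × 737.0451 = 567.524727 now, so the wife offers 567.524727, keeping 432.475273.
Round 1 (the husband proposes): the wife can get 432.475273 next round, worth 0.67 × 432.475273 = 289.75843291 now, so the husband offers 289.75843291, keeping 710.24156709.

710.24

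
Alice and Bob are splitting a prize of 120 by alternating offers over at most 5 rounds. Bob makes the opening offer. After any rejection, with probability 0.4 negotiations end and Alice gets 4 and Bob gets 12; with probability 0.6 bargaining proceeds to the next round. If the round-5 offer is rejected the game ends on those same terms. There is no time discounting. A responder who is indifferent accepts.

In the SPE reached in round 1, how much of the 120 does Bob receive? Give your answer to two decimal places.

Round 5 (Bob proposes): Alice gets 4 if talks fail, so Bob offers 4 and keeps 116.
Round 4 (Alice proposes): rejecting gives Bob an expected 0.6 × 116 + 0.4 × 12 = 74.4, so Alice offers 74.4, keeping 45.6.
Round 3 (Bob proposes): rejecting gives Alice an expected 0.6 × 45.6 + 0.4 × 4 = 28.96; Bob offers that and keeps 91.04.
Round 2 (Alice proposes): rejecting gives Bob an expected 0.6 × 91.04 + 0.4 × 12 = 59.424; Alice offers that and keeps 60.576.
Round 1 (Bob proposes): rejecting gives Alice an expected 0.6 × 60.576 + 0.4 × 4 = 37.9456, so Bob offers 37.9456, keeping 82.0544.

82.05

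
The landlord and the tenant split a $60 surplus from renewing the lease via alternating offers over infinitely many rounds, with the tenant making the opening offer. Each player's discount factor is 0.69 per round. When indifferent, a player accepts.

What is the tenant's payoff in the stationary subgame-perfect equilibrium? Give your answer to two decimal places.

35.50

When the tenant proposes, the landlord accepts any offer worth at least 0.69 times what the landlord would get by proposing next round; and vice versa.
This gives x = 60 − 0.69y and y = 60 − 0.69x, where x and y are each side's share when it proposes.
Hence (1 − 0.69·0.69)x = 60(1 − 0.69), i.e. 0.5239·x = 18.6.
x ≈ 35.5030; the landlord's share is 60 − x ≈ 24.4970.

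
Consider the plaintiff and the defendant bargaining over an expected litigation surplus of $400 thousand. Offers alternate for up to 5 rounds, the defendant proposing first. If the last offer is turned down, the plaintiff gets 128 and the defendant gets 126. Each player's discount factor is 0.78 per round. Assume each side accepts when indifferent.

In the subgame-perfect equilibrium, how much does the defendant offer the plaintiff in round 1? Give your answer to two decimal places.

157.78

Round 5 (the defendant proposes): the plaintiff gets 128 if talks fail, so the defendant offers 128 and keeps 272.
Round 4 (the plaintiff proposes): the defendant can get 272 next round, worth 0.78 × 272 = 212.16 now. The plaintiff offers 212.16 and keeps 400 − 212.16 = 187.84.
Round 3 (the defendant proposes): the plaintiff can get 187.84 next round, worth 0.78 × 187.84 = 146.5152 now; the defendant offers that and keeps 253.4848.
Round 2 (the plaintiff proposes): the defendant can get 253.4848 next round, worth 0.78 × 253.4848 = 197.718144 now, so the plaintiff offers 197.718144, keeping 202.281856.
Round 1 (the defendant proposes): the plaintiff can get 202.281856 next round, worth 0.78 × 202.281856 = 157.77984768 now; the defendant offers that and keeps 242.22015232.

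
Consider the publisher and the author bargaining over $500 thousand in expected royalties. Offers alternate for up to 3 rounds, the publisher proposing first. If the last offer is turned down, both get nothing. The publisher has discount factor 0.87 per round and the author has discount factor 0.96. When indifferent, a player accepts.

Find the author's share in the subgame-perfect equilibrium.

62.4

Round 3 (the publisher proposes): rejection yields 0 for the author; the publisher offers 0 and keeps 500.
Round 2 (the author proposes): the publisher can get 500 next round, worth 0.87 × 500 = 435 now; the author offers that and keeps 65.
Round 1 (the publisher proposes): the author can get 65 next round, worth 0.96 × 65 = 62.4 now. The publisher offers 62.4 and keeps 500 − 62.4 = 437.6.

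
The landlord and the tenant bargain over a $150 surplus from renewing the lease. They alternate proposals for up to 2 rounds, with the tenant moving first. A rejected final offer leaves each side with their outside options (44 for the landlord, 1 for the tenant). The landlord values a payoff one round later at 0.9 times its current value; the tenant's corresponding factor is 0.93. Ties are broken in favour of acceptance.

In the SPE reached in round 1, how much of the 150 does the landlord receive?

Round 2 (the landlord proposes): the tenant gets 1 if talks fail, so the landlord offers 1 and keeps 149.
Round 1 (the tenant proposes): the landlord can get 149 next round, worth 0.9 × 149 = 134.1 now; the tenant offers that and keeps 15.9.

134.1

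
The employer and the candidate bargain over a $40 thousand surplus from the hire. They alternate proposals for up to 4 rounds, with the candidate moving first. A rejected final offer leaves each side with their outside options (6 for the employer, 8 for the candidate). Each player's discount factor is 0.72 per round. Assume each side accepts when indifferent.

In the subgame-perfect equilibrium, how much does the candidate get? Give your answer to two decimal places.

19.99

Work backward from the last round.
Round 4 (the employer proposes): the candidate gets 8 if talks fail, so the employer offers 8 and keeps 32.
Round 3 (the candidate proposes): the employer can get 32 next round, worth 0.72 × 32 = 23.04 now. The candidate offers 23.04 and keeps 40 − 23.04 = 16.96.
Round 2 (the employer proposes): the candidate can get 16.96 next round, worth 0.72 × 16.96 = 12.2112 now; the employer offers that and keeps 27.7888.
Round 1 (the candidate proposes): the employer can get 27.7888 next round, worth 0.72 × 27.7888 = 20.007936 now. The candidate offers 20.007936 and keeps 40 − 20.007936 = 19.992064.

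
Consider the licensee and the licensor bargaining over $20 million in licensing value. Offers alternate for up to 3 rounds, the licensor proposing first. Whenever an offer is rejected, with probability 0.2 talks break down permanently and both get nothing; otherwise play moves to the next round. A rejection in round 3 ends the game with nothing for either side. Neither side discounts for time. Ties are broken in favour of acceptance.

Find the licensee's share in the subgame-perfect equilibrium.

3.2

Round 3 (the licensor proposes): rejection yields 0 for the licensee; the licensor offers 0 and keeps 20.
Round 2 (the licensee proposes): rejecting gives the licensor an expected 0.8 × 20 = 16, so the licensee offers 16, keeping 4.
Round 1 (the licensor proposes): rejecting gives the licensee an expected 0.8 × 4 = 3.2. The licensor offers 3.2 and keeps 20 − 3.2 = 16.8.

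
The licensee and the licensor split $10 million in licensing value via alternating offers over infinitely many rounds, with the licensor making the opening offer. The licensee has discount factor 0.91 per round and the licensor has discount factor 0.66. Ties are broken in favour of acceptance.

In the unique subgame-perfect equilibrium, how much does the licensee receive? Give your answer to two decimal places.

7.75

In a stationary SPE each proposer offers the other exactly their discounted continuation value.
If the licensor keeps x when proposing and the licensee keeps y when proposing, then x = 10 − 0.91y and y = 10 − 0.66x.
Solving: x = 10(1 − 0.91) / (1 − 0.66·0.91) = 0.9 / 0.3994 ≈ 2.2534.
The licensee gets 10 − 2.2534 ≈ 7.7466.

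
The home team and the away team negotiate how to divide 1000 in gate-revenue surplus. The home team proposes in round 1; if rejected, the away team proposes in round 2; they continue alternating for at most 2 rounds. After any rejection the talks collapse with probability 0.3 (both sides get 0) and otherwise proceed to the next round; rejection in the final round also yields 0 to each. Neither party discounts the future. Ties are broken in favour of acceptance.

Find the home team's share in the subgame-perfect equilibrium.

Round 2 (the away team proposes): the home team will accept anything ≥ 0, so the away team offers 0 and keeps 1000.
Round 1 (the home team proposes): rejecting gives the away team an expected 0.7 × 1000 = 700, so the home team offers 700, keeping 300.

300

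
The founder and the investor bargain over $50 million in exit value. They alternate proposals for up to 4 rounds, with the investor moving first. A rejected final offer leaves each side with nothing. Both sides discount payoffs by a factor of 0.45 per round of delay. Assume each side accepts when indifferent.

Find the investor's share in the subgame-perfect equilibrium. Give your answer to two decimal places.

33.07

Round 4 (the founder proposes): the investor will accept anything ≥ 0, so the founder offers 0 and keeps 50.
Round 3 (the investor proposes): the founder can get 50 next round, worth 0.45 × 50 = 22.5 now; the investor offers that and keeps 27.5.
Round 2 (the founder proposes): the investor can get 27.5 next round, worth 0.45 × 27.5 = 12.375 now, so the founder offers 12.375, keeping 37.625.
Round 1 (the investor proposes): the founder can get 37.625 next round, worth 0.45 × 37.625 = 16.93125 now. The investor offers 16.93125 and keeps 50 − 16.93125 = 33.06875.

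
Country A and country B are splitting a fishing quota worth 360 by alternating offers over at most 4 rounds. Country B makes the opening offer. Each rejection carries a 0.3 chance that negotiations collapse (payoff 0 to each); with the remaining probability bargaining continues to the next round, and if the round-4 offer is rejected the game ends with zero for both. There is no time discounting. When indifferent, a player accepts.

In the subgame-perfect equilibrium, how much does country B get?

160.92

Round 4 (country A proposes): rejection yields 0 for country B; country A offers 0 and keeps 360.
Round 3 (country B proposes): rejecting gives country A an expected 0.7 × 360 = 252; country B offers that and keeps 108.
Round 2 (country A proposes): rejecting gives country B an expected 0.7 × 108 = 75.6. Country A offers 75.6 and keeps 360 − 75.6 = 284.4.
Round 1 (country B proposes): rejecting gives country A an expected 0.7 × 284.4 = 199.08. Country B offers 199.08 and keeps 360 − 199.08 = 160.92.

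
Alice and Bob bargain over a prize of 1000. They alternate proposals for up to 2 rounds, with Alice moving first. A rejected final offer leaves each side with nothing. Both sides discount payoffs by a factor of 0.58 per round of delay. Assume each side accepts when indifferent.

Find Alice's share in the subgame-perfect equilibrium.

420

Round 2 (Bob proposes): Alice will accept anything ≥ 0, so Bob offers 0 and keeps 1000.
Round 1 (Alice proposes): Bob can get 1000 next round, worth 0.58 × 1000 = 580 now. Alice offers 580 and keeps 1000 − 580 = 420.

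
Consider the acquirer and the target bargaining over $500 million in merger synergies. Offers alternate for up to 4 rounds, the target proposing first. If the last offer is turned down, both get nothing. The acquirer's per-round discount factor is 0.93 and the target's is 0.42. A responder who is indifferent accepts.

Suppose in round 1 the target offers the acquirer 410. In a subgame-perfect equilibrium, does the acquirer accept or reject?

Reject

Work out the acquirer's continuation value if the offer is rejected.
Round 4 (the acquirer proposes): rejection yields 0 for the target; the acquirer offers 0 and keeps 500.
Round 3 (the target proposes): the acquirer can get 500 next round, worth 0.93 × 500 = 465 now; the target offers that and keeps 35.
Round 2 (the acquirer proposes): the target can get 35 next round, worth 0.42 × 35 = 14.7 now, so the acquirer offers 14.7, keeping 485.3.
So by rejecting in round 1, the acquirer gets 485.3 next round, worth 0.93 × 485.3 = 451.329 now.
Offer 410 < 451.329, so the acquirer rejects.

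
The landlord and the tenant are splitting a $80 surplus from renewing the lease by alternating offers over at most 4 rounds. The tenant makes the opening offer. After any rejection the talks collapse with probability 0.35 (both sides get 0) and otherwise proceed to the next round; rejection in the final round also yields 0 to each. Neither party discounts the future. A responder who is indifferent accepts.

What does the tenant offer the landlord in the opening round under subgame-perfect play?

40.17

Round 4 (the landlord proposes): the tenant will accept anything ≥ 0, so the landlord offers 0 and keeps 80.
Round 3 (the tenant proposes): rejecting gives the landlord an expected 0.65 × 80 = 52, so the tenant offers 52, keeping 28.
Round 2 (the landlord proposes): rejecting gives the tenant an expected 0.65 × 28 = 18.2, so the landlord offers 18.2, keeping 61.8.
Round 1 (the tenant proposes): rejecting gives the landlord an expected 0.65 × 61.8 = 40.17. The tenant offers 40.17 and keeps 80 − 40.17 = 39.83.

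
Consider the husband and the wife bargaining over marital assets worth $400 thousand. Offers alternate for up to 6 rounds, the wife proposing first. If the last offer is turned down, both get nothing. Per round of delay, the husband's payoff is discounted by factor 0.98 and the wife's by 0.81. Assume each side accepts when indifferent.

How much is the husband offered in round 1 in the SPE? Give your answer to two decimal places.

Solve by backward induction from round 6.
Round 6 (the husband proposes): rejection yields 0 for the wife; the husband offers 0 and keeps 400.
Round 5 (the wife proposes): the husband can get 400 next round, worth 0.98 × 400 = 392 now. The wife offers 392 and keeps 400 − 392 = 8.
Round 4 (the husband proposes): the wife can get 8 next round, worth 0.81 × 8 = 6.48 now. The husband offers 6.48 and keeps 400 − 6.48 = 393.52.
Round 3 (the wife proposes): the husband can get 393.52 next round, worth 0.98 × 393.52 = 385.6496 now; the wife offers that and keeps 14.3504.
Round 2 (the husband proposes): the wife can get 14.3504 next round, worth 0.81 × 14.3504 = 11.623824 now; the husband offers that and keeps 388.376176.
Round 1 (the wife proposes): the husband can get 388.376176 next round, worth 0.98 × 388.376176 = 380.60865248 now, so the wife offers 380.60865248, keeping 19.39134752.

380.61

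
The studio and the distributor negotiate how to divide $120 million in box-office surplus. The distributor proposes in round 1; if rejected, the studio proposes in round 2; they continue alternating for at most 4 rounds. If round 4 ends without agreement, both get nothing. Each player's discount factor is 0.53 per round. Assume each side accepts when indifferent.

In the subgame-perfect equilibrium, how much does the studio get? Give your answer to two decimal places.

Work backward from the last round.
Round 4 (the studio proposes): the distributor will accept anything ≥ 0, so the studio offers 0 and keeps 120.
Round 3 (the distributor proposes): the studio can get 120 next round, worth 0.53 × 120 = 63.6 now. The distributor offers 63.6 and keeps 120 − 63.6 = 56.4.
Round 2 (the studio proposes): the distributor can get 56.4 next round, worth 0.53 × 56.4 = 29.892 now; the studio offers that and keeps 90.108.
Round 1 (the distributor proposes): the studio can get 90.108 next round, worth 0.53 × 90.108 = 47.75724 now; the distributor offers that and keeps 72.24276.

47.76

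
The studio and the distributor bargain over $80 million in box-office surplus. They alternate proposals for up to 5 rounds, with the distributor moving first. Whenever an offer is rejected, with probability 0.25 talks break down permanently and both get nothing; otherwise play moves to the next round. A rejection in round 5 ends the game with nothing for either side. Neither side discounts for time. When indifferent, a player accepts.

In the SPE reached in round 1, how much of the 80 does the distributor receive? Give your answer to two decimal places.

56.56

By backward induction:
Round 5 (the distributor proposes): rejection yields 0 for the studio; the distributor offers 0 and keeps 80.
Round 4 (the studio proposes): rejecting gives the distributor an expected 0.75 × 80 = 60; the studio offers that and keeps 20.
Round 3 (the distributor proposes): rejecting gives the studio an expected 0.75 × 20 = 15; the distributor offers that and keeps 65.
Round 2 (the studio proposes): rejecting gives the distributor an expected 0.75 × 65 = 48.75, so the studio offers 48.75, keeping 31.25.
Round 1 (the distributor proposes): rejecting gives the studio an expected 0.75 × 31.25 = 23.4375; the distributor offers that and keeps 56.5625.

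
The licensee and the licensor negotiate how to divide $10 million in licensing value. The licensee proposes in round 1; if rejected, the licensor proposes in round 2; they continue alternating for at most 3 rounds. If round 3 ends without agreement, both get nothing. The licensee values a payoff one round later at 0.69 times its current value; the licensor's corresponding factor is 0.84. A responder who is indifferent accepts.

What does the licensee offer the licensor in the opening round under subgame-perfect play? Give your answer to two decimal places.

Round 3 (the licensee proposes): the licensor will accept anything ≥ 0, so the licensee offers 0 and keeps 10.
Round 2 (the licensor proposes): the licensee can get 10 next round, worth 0.69 × 10 = 6.9 now; the licensor offers that and keeps 3.1.
Round 1 (the licensee proposes): the licensor can get 3.1 next round, worth 0.84 × 3.1 = 2.604 now, so the licensee offers 2.604, keeping 7.396.

2.60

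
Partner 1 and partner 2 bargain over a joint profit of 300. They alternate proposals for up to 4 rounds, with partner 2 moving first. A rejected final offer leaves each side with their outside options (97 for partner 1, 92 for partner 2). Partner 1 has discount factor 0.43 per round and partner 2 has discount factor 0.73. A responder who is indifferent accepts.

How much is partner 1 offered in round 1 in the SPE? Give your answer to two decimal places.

Round 4 (partner 1 proposes): partner 2 gets 92 if talks fail, so partner 1 offers 92 and keeps 208.
Round 3 (partner 2 proposes): partner 1 can get 208 next round, worth 0.43 × 208 = 89.44 now. Partner 2 offers 89.44 and keeps 300 − 89.44 = 210.56.
Round 2 (partner 1 proposes): partner 2 can get 210.56 next round, worth 0.73 × 210.56 = 153.7088 now. Partner 1 offers 153.7088 and keeps 300 − 153.7088 = 146.2912.
Round 1 (partner 2 proposes): partner 1 can get 146.2912 next round, worth 0.43 × 146.2912 = 62.905216 now; partner 2 offers that and keeps 237.094784.

62.91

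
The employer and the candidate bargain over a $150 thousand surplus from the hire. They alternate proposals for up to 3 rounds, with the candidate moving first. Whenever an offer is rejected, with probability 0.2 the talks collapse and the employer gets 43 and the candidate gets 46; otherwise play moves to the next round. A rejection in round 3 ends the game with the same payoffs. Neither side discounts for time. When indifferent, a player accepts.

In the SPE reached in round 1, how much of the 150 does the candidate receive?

Round 3 (the candidate proposes): the employer gets 43 if talks fail, so the candidate offers 43 and keeps 107.
Round 2 (the employer proposes): rejecting gives the candidate an expected 0.8 × 107 + 0.2 × 46 = 94.8. The employer offers 94.8 and keeps 150 − 94.8 = 55.2.
Round 1 (the candidate proposes): rejecting gives the employer an expected 0.8 × 55.2 + 0.2 × 43 = 52.76; the candidate offers that and keeps 97.24.

97.24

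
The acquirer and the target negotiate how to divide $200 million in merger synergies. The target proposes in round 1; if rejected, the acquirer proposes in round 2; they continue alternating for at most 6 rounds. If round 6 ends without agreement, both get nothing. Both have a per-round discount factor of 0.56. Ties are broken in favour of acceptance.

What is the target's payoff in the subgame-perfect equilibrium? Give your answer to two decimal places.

124.25

Round 6 (the acquirer proposes): rejection yields 0 for the target; the acquirer offers 0 and keeps 200.
Round 5 (the target proposes): the acquirer can get 200 next round, worth 0.56 × 200 = 112 now. The target offers 112 and keeps 200 − 112 = 88.
Round 4 (the acquirer proposes): the target can get 88 next round, worth 0.56 × 88 = 49.28 now, so the acquirer offers 49.28, keeping 150.72.
Round 3 (the target proposes): the acquirer can get 150.72 next round, worth 0.56 × 150.72 = 84.4032 now; the target offers that and keeps 115.5968.
Round 2 (the acquirer proposes): the target can get 115.5968 next round, worth 0.56 × 115.5968 = 64.734208 now, so the acquirer offers 64.734208, keeping 135.265792.
Round 1 (the target proposes): the acquirer can get 135.265792 next round, worth 0.56 × 135.265792 = 75.74884352 now. The target offers 75.74884352 and keeps 200 − 75.74884352 = 124.25115648.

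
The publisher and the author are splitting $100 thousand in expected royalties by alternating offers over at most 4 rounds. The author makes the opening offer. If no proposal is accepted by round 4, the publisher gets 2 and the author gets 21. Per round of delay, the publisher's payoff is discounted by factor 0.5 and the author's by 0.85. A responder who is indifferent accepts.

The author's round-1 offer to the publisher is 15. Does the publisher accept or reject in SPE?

Round 4 (the publisher proposes): the author gets 21 if talks fail, so the publisher offers 21 and keeps 79.
Round 3 (the author proposes): the publisher can get 79 next round, worth 0.5 × 79 = 39.5 now. The author offers 39.5 and keeps 100 − 39.5 = 60.5.
Round 2 (the publisher proposes): the author can get 60.5 next round, worth 0.85 × 60.5 = 51.425 now. The publisher offers 51.425 and keeps 100 − 51.425 = 48.575.
So by rejecting in round 1, the publisher gets 48.575 next round, worth 0.5 × 48.575 = 24.2875 now.
Offer 15 < 24.2875, so the publisher rejects.

Reject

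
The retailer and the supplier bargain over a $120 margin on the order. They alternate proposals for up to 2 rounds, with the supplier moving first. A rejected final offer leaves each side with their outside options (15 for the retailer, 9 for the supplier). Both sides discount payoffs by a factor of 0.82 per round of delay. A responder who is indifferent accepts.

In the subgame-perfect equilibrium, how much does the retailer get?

Round 2 (the retailer proposes): the supplier gets 9 if talks fail, so the retailer offers 9 and keeps 111.
Round 1 (the supplier proposes): the retailer can get 111 next round, worth 0.82 × 111 = 91.02 now; the supplier offers that and keeps 28.98.

91.02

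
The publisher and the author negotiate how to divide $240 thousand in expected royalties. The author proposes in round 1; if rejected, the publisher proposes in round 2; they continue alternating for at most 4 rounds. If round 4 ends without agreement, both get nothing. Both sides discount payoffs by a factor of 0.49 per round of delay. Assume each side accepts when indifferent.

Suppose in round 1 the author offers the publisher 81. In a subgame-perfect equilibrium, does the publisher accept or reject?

Work out the publisher's continuation value if the offer is rejected.
Round 4 (the publisher proposes): the author will accept anything ≥ 0, so the publisher offers 0 and keeps 240.
Round 3 (the author proposes): the publisher can get 240 next round, worth 0.49 × 240 = 117.6 now; the author offers that and keeps 122.4.
Round 2 (the publisher proposes): the author can get 122.4 next round, worth 0.49 × 122.4 = 59.976 now. The publisher offers 59.976 and keeps 240 − 59.976 = 180.024.
So by rejecting in round 1, the publisher gets 180.024 next round, worth 0.49 × 180.024 = 88.21176 now.
Offer 81 < 88.21176, so the publisher rejects.

Reject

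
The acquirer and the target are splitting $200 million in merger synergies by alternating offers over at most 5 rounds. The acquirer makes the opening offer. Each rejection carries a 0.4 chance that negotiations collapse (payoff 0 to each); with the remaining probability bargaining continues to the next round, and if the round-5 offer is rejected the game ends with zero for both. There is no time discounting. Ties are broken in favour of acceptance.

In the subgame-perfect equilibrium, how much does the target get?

By backward induction:
Round 5 (the acquirer proposes): rejection yields 0 for the target; the acquirer offers 0 and keeps 200.
Round 4 (the target proposes): rejecting gives the acquirer an expected 0.6 × 200 = 120. The target offers 120 and keeps 200 − 120 = 80.
Round 3 (the acquirer proposes): rejecting gives the target an expected 0.6 × 80 = 48, so the acquirer offers 48, keeping 152.
Round 2 (the target proposes): rejecting gives the acquirer an expected 0.6 × 152 = 91.2, so the target offers 91.2, keeping 108.8.
Round 1 (the acquirer proposes): rejecting gives the target an expected 0.6 × 108.8 = 65.28; the acquirer offers that and keeps 134.72.

65.28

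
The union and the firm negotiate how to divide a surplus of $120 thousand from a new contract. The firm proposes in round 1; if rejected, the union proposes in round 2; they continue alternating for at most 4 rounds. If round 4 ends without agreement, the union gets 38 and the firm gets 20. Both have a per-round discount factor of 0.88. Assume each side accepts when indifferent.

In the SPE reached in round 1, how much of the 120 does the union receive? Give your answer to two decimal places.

80.82

Round 4 (the union proposes): the firm gets 20 if talks fail, so the union offers 20 and keeps 100.
Round 3 (the firm proposes): the union can get 100 next round, worth 0.88 × 100 = 88 now; the firm offers that and keeps 32.
Round 2 (the union proposes): the firm can get 32 next round, worth 0.88 × 32 = 28.16 now, so the union offers 28.16, keeping 91.84.
Round 1 (the firm proposes): the union can get 91.84 next round, worth 0.88 × 91.84 = 80.8192 now. The firm offers 80.8192 and keeps 120 − 80.8192 = 39.1808.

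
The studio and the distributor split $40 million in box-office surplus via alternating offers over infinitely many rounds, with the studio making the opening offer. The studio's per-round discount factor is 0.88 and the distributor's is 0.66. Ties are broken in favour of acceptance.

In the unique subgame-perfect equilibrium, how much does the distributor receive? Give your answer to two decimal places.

In a stationary SPE each proposer offers the other exactly their discounted continuation value.
If the studio keeps x when proposing and the distributor keeps y when proposing, then x = 40 − 0.66y and y = 40 − 0.88x.
Solving: x = 40(1 − 0.66) / (1 − 0.88·0.66) = 13.6 / 0.4192 ≈ 32.4427.
The distributor gets 40 − 32.4427 ≈ 7.5573.

7.56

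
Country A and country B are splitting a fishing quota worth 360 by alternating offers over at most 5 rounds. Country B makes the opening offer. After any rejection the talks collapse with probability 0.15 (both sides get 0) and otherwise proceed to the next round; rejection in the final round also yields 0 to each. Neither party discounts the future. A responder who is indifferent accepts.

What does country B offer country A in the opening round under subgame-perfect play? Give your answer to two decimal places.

Round 5 (country B proposes): rejection yields 0 for country A; country B offers 0 and keeps 360.
Round 4 (country A proposes): rejecting gives country B an expected 0.85 × 360 = 306. Country A offers 306 and keeps 360 − 306 = 54.
Round 3 (country B proposes): rejecting gives country A an expected 0.85 × 54 = 45.9. Country B offers 45.9 and keeps 360 − 45.9 = 314.1.
Round 2 (country A proposes): rejecting gives country B an expected 0.85 × 314.1 = 266.985. Country A offers 266.985 and keeps 360 − 266.985 = 93.015.
Round 1 (country B proposes): rejecting gives country A an expected 0.85 × 93.015 = 79.06275. Country B offers 79.06275 and keeps 360 − 79.06275 = 280.93725.

79.06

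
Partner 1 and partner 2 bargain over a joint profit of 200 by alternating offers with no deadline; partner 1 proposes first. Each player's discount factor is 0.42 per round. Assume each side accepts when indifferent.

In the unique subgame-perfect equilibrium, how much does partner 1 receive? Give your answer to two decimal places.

140.85

When partner 1 proposes, partner 2 accepts any offer worth at least 0.42 times what partner 2 would get by proposing next round; and vice versa.
This gives x = 200 − 0.42y and y = 200 − 0.42x, where x and y are each side's share when it proposes.
Hence (1 − 0.42·0.42)x = 200(1 − 0.42), i.e. 0.8236·x = 116.
x ≈ 140.8451; partner 2's share is 200 − x ≈ 59.1549.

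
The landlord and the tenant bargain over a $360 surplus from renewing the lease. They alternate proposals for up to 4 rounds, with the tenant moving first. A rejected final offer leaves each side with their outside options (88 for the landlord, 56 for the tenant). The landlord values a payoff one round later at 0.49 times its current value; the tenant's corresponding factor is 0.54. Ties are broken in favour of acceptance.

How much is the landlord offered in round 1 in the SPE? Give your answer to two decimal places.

120.56

Work backward from the last round.
Round 4 (the landlord proposes): the tenant gets 56 if talks fail, so the landlord offers 56 and keeps 304.
Round 3 (the tenant proposes): the landlord can get 304 next round, worth 0.49 × 304 = 148.96 now, so the tenant offers 148.96, keeping 211.04.
Round 2 (the landlord proposes): the tenant can get 211.04 next round, worth 0.54 × 211.04 = 113.9616 now, so the landlord offers 113.9616, keeping 246.0384.
Round 1 (the tenant proposes): the landlord can get 246.0384 next round, worth 0.49 × 246.0384 = 120.558816 now, so the tenant offers 120.558816, keeping 239.441184.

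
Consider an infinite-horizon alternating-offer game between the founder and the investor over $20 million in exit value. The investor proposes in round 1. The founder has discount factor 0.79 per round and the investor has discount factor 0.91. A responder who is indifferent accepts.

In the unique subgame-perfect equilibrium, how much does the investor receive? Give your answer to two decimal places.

14.94

Let x be the investor's share when the investor proposes and y be the founder's share when the founder proposes.
The founder accepts iff offered ≥ 0.79·y, so x = 20 − 0.79y. Symmetrically y = 20 − 0.91x.
Substituting: x = 20 − 0.79(20 − 0.91x), giving x(1 − 0.91·0.79) = 20(1 − 0.79).
So x = 20 × 0.21 / 0.2811 ≈ 14.9413, and the founder receives 20 − x ≈ 5.0587.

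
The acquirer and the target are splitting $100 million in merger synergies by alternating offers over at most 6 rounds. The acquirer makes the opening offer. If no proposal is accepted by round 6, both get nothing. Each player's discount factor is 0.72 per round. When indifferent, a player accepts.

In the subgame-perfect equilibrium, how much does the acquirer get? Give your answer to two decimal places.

Round 6 (the target proposes): the acquirer will accept anything ≥ 0, so the target offers 0 and keeps 100.
Round 5 (the acquirer proposes): the target can get 100 next round, worth 0.72 × 100 = 72 now; the acquirer offers that and keeps 28.
Round 4 (the target proposes): the acquirer can get 28 next round, worth 0.72 × 28 = 20.16 now, so the target offers 20.16, keeping 79.84.
Round 3 (the acquirer proposes): the target can get 79.84 next round, worth 0.72 × 79.84 = 57.4848 now; the acquirer offers that and keeps 42.5152.
Round 2 (the target proposes): the acquirer can get 42.5152 next round, worth 0.72 × 42.5152 = 30.610944 now. The target offers 30.610944 and keeps 100 − 30.610944 = 69.389056.
Round 1 (the acquirer proposes): the target can get 69.389056 next round, worth 0.72 × 69.389056 = 49.96012032 now, so the acquirer offers 49.96012032, keeping 50.03987968.

50.04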